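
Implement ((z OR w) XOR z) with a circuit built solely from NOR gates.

((((((z NOR w) NOR (z NOR w)) NOR z) NOR (((z NOR w) NOR (z NOR w)) NOR z)) NOR ((((z NOR w) NOR (z NOR w)) NOR z) NOR (((z NOR w) NOR (z NOR w)) NOR z))) NOR ((((((z NOR w) NOR (z NOR w)) NOR ((z NOR w) NOR (z NOR w))) NOR (z NOR z)) NOR ((((z NOR w) NOR (z NOR w)) NOR ((z NOR w) NOR (z NOR w))) NOR (z NOR z))) NOR (((((z NOR w) NOR (z NOR w)) NOR ((z NOR w) NOR (z NOR w))) NOR (z NOR z)) NOR ((((z NOR w) NOR (z NOR w)) NOR ((z NOR w) NOR (z NOR w))) NOR (z NOR z)))))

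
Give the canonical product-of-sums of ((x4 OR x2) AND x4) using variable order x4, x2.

ΠM(0, 1) = (x4 OR x2) AND (x4 OR NOT x2)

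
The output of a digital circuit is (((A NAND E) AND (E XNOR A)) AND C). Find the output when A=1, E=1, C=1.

Substituting: (((1 NAND 1) AND (1 XNOR 1)) AND 1)
= 0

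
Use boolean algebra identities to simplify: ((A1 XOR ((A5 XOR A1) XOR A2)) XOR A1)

By XOR self-cancellation ((E XOR v) XOR v = E):
= ((A5 XOR A1) XOR A2)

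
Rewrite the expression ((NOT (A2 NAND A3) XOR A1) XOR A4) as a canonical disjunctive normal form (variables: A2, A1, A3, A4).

(NOT A2 AND NOT A1 AND NOT A3 AND A4) OR (NOT A2 AND NOT A1 AND A3 AND A4) OR (NOT A2 AND A1 AND NOT A3 AND NOT A4) OR (NOT A2 AND A1 AND A3 AND NOT A4) OR (A2 AND NOT A1 AND NOT A3 AND A4) OR (A2 AND NOT A1 AND A3 AND NOT A4) OR (A2 AND A1 AND NOT A3 AND NOT A4) OR (A2 AND A1 AND A3 AND A4)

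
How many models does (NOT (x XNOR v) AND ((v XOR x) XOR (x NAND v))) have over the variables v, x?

No assignment satisfies the expression.
Count: 0 out of 4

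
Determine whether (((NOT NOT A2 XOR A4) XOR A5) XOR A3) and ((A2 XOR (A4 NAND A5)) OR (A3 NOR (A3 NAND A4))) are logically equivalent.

No. Counterexample: with A2=0, A4=0, A5=0, A3=0, Expression 1 = 0 but Expression 2 = 1.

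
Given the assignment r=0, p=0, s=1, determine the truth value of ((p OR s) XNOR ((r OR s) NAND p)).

Substituting: ((0 OR 1) XNOR ((0 OR 1) NAND 0))
= 1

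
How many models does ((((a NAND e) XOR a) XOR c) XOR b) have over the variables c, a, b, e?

Satisfying assignments: (0,0,0,0), (0,0,0,1), (0,1,0,1), (0,1,1,0), (1,0,1,0), (1,0,1,1), (1,1,0,0), (1,1,1,1)
Count: 8 out of 16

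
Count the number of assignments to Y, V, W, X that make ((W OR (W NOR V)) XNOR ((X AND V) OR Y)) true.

Satisfying assignments: (0,1,0,0), (0,1,1,1), (1,0,0,0), (1,0,0,1), (1,0,1,0), (1,0,1,1), (1,1,1,0), (1,1,1,1)
Count: 8 out of 16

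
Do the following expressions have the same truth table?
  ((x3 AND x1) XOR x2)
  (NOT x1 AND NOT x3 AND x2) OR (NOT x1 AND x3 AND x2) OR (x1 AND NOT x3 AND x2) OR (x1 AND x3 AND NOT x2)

Yes, they are equivalent — the two output columns agree on all 8 assignments:
x1 | x3 | x2 | Expression 1 | Expression 2
------------------------------------------
0 | 0 | 0 | 0 | 0
0 | 0 | 1 | 1 | 1
0 | 1 | 0 | 0 | 0
0 | 1 | 1 | 1 | 1
1 | 0 | 0 | 0 | 0
1 | 0 | 1 | 1 | 1
1 | 1 | 0 | 1 | 1
1 | 1 | 1 | 0 | 0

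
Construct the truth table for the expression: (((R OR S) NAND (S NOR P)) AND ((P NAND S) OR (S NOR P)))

S | P | R | Output
------------------
0 | 0 | 0 | 1
0 | 0 | 1 | 0
0 | 1 | 0 | 1
0 | 1 | 1 | 1
1 | 0 | 0 | 1
1 | 0 | 1 | 1
1 | 1 | 0 | 0
1 | 1 | 1 | 0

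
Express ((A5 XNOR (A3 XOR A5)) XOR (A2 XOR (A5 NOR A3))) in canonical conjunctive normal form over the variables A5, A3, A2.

(A5 OR A3 OR A2) AND (A5 OR NOT A3 OR A2) AND (NOT A5 OR A3 OR NOT A2) AND (NOT A5 OR NOT A3 OR A2)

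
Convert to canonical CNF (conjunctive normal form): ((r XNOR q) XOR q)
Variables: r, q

(NOT r OR q) AND (NOT r OR NOT q)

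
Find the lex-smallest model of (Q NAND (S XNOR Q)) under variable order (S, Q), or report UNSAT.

S=0, Q=0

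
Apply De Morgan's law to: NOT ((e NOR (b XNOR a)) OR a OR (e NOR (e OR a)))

NOT (e NOR (b XNOR a)) AND NOT a AND NOT (e NOR (e OR a))
De Morgan's: NOT(OR of terms) = AND of negations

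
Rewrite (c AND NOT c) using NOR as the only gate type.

((c NOR c) NOR ((c NOR c) NOR (c NOR c)))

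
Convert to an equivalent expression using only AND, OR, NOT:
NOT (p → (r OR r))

p AND NOT (r OR r)
(Negated implication: NOT(A → B) = A AND NOT B)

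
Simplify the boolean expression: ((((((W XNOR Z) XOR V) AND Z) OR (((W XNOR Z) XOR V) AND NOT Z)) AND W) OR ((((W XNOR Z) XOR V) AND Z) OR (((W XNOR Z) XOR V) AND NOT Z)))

By absorption (E OR (E AND v) = E) then distribution ((E AND v) OR (E AND NOT v) = E):
= ((W XNOR Z) XOR V)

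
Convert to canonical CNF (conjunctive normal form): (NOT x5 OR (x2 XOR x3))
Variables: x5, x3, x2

(NOT x5 OR x3 OR x2) AND (NOT x5 OR NOT x3 OR NOT x2)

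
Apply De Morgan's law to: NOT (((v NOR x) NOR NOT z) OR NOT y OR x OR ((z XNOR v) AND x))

NOT ((v NOR x) NOR NOT z) AND y AND NOT x AND NOT ((z XNOR v) AND x)
De Morgan's: NOT(OR of terms) = AND of negations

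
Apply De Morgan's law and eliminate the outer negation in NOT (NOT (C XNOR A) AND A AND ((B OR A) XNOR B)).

(C XNOR A) OR NOT A OR NOT ((B OR A) XNOR B)
De Morgan's: NOT(AND of terms) = OR of negations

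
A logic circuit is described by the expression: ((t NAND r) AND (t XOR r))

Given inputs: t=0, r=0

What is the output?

Substituting: ((0 NAND 0) AND (0 XOR 0))
= 0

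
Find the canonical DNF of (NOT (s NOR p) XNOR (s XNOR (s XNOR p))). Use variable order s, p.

(NOT s AND NOT p) OR (NOT s AND p) OR (s AND p)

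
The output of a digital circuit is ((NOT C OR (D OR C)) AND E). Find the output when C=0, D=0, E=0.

Substituting: ((NOT 0 OR (0 OR 0)) AND 0)
= 0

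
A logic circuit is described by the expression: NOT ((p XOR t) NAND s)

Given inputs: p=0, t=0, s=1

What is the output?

Substituting: NOT ((0 XOR 0) NAND 1)
= 0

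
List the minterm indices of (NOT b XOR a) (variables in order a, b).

Σm(0, 3) = (NOT a AND NOT b) OR (a AND b)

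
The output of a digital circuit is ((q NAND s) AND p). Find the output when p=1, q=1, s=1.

Substituting: ((1 NAND 1) AND 1)
= 0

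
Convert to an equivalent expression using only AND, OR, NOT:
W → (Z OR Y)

NOT W OR (Z OR Y)
(Implication elimination: A → B = NOT A OR B)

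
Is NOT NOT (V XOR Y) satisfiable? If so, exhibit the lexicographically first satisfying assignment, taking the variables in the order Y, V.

Y=0, V=1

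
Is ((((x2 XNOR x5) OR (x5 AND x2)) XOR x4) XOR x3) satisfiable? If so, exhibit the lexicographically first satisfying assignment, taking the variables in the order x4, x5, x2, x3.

x4=0, x5=0, x2=0, x3=0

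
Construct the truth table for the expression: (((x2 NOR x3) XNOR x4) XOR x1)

x1 | x3 | x2 | x4 | Output
--------------------------
0 | 0 | 0 | 0 | 0
0 | 0 | 0 | 1 | 1
0 | 0 | 1 | 0 | 1
0 | 0 | 1 | 1 | 0
0 | 1 | 0 | 0 | 1
0 | 1 | 0 | 1 | 0
0 | 1 | 1 | 0 | 1
0 | 1 | 1 | 1 | 0
1 | 0 | 0 | 0 | 1
1 | 0 | 0 | 1 | 0
1 | 0 | 1 | 0 | 0
1 | 0 | 1 | 1 | 1
1 | 1 | 0 | 0 | 0
1 | 1 | 0 | 1 | 1
1 | 1 | 1 | 0 | 0
1 | 1 | 1 | 1 | 1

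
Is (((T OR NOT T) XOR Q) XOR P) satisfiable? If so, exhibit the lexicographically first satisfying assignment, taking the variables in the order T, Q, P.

T=0, Q=0, P=0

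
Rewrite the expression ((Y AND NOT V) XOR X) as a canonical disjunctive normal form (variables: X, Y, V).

(NOT X AND Y AND NOT V) OR (X AND NOT Y AND NOT V) OR (X AND NOT Y AND V) OR (X AND Y AND V)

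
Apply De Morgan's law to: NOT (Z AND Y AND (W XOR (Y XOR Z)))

NOT Z OR NOT Y OR NOT (W XOR (Y XOR Z))
De Morgan's: NOT(AND of terms) = OR of negations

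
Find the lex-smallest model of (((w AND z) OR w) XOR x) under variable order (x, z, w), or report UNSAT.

x=0, z=0, w=1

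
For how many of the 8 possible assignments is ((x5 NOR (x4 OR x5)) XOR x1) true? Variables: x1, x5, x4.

Satisfying assignments: (0,0,0), (1,0,1), (1,1,0), (1,1,1)
Count: 4 out of 8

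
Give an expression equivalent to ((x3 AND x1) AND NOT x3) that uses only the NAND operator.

((((x3 NAND x1) NAND (x3 NAND x1)) NAND (x3 NAND x3)) NAND (((x3 NAND x1) NAND (x3 NAND x1)) NAND (x3 NAND x3)))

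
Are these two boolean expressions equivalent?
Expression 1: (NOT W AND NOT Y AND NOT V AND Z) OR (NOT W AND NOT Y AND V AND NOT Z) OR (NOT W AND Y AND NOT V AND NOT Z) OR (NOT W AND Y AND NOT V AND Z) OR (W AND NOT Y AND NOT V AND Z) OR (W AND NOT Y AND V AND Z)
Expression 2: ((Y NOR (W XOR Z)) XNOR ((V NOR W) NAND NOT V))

Yes, they are equivalent — the two output columns agree on all 16 assignments:
W | Y | V | Z | Expression 1 | Expression 2
-------------------------------------------
0 | 0 | 0 | 0 | 0 | 0
0 | 0 | 0 | 1 | 1 | 1
0 | 0 | 1 | 0 | 1 | 1
0 | 0 | 1 | 1 | 0 | 0
0 | 1 | 0 | 0 | 1 | 1
0 | 1 | 0 | 1 | 1 | 1
0 | 1 | 1 | 0 | 0 | 0
0 | 1 | 1 | 1 | 0 | 0
1 | 0 | 0 | 0 | 0 | 0
1 | 0 | 0 | 1 | 1 | 1
1 | 0 | 1 | 0 | 0 | 0
1 | 0 | 1 | 1 | 1 | 1
1 | 1 | 0 | 0 | 0 | 0
1 | 1 | 0 | 1 | 0 | 0
1 | 1 | 1 | 0 | 0 | 0
1 | 1 | 1 | 1 | 0 | 0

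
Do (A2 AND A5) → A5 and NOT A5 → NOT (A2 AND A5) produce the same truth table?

Yes, Contrapositive is always equivalent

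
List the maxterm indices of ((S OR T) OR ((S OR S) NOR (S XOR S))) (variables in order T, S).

ΠM() = TRUE (no maxterms)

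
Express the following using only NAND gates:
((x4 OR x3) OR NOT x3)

((((x4 NAND x4) NAND (x3 NAND x3)) NAND ((x4 NAND x4) NAND (x3 NAND x3))) NAND ((x3 NAND x3) NAND (x3 NAND x3)))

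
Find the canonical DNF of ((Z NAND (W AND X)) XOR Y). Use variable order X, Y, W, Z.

(NOT X AND NOT Y AND NOT W AND NOT Z) OR (NOT X AND NOT Y AND NOT W AND Z) OR (NOT X AND NOT Y AND W AND NOT Z) OR (NOT X AND NOT Y AND W AND Z) OR (X AND NOT Y AND NOT W AND NOT Z) OR (X AND NOT Y AND NOT W AND Z) OR (X AND NOT Y AND W AND NOT Z) OR (X AND Y AND W AND Z)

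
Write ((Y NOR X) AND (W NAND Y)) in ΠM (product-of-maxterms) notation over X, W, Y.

ΠM(1, 3, 4, 5, 6, 7) = (X OR W OR NOT Y) AND (X OR NOT W OR NOT Y) AND (NOT X OR W OR Y) AND (NOT X OR W OR NOT Y) AND (NOT X OR NOT W OR Y) AND (NOT X OR NOT W OR NOT Y)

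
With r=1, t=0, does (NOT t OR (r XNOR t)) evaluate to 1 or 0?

Substituting: (NOT 0 OR (1 XNOR 0))
= 1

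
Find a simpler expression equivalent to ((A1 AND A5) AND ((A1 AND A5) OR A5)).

By absorption (E AND (E OR v) = E):
= (A1 AND A5)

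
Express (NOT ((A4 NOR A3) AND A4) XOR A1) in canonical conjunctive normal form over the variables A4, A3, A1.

(A4 OR A3 OR NOT A1) AND (A4 OR NOT A3 OR NOT A1) AND (NOT A4 OR A3 OR NOT A1) AND (NOT A4 OR NOT A3 OR NOT A1)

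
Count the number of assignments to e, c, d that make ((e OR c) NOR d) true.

Satisfying assignments: (0,0,0)
Count: 1 out of 8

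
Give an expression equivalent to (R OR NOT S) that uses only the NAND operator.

((R NAND R) NAND ((S NAND S) NAND (S NAND S)))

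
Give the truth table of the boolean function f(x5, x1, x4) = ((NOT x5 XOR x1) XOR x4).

x5 | x1 | x4 | Output
---------------------
0 | 0 | 0 | 1
0 | 0 | 1 | 0
0 | 1 | 0 | 0
0 | 1 | 1 | 1
1 | 0 | 0 | 0
1 | 0 | 1 | 1
1 | 1 | 0 | 1
1 | 1 | 1 | 0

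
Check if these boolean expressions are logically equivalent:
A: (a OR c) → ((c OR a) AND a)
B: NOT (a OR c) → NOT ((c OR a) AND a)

No, Inverse is not equivalent to original (counterexample: a=0, c=1)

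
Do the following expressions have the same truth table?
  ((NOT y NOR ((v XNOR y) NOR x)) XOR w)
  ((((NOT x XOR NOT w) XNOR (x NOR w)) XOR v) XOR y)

No. Counterexample: with w=0, x=0, v=0, y=1, Expression 1 = 0 but Expression 2 = 1.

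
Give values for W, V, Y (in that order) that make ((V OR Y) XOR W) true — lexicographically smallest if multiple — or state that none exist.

W=0, V=0, Y=1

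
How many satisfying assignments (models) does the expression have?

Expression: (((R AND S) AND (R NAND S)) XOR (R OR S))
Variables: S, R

Satisfying assignments: (0,1), (1,0), (1,1)
Count: 3 out of 4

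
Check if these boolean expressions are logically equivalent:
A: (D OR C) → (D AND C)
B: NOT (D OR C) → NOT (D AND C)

No, Inverse is not equivalent to original (counterexample: D=0, C=1)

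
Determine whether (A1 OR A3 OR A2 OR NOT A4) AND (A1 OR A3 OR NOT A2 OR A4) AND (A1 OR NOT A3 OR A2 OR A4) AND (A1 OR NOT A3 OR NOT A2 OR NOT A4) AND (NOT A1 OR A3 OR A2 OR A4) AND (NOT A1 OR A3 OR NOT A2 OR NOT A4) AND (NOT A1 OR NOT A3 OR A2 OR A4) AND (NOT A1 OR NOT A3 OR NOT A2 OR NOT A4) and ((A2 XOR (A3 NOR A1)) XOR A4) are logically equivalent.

Yes, they are equivalent — the two output columns agree on all 16 assignments:
A1 | A3 | A2 | A4 | Expression 1 | Expression 2
-----------------------------------------------
0 | 0 | 0 | 0 | 1 | 1
0 | 0 | 0 | 1 | 0 | 0
0 | 0 | 1 | 0 | 0 | 0
0 | 0 | 1 | 1 | 1 | 1
0 | 1 | 0 | 0 | 0 | 0
0 | 1 | 0 | 1 | 1 | 1
0 | 1 | 1 | 0 | 1 | 1
0 | 1 | 1 | 1 | 0 | 0
1 | 0 | 0 | 0 | 0 | 0
1 | 0 | 0 | 1 | 1 | 1
1 | 0 | 1 | 0 | 1 | 1
1 | 0 | 1 | 1 | 0 | 0
1 | 1 | 0 | 0 | 0 | 0
1 | 1 | 0 | 1 | 1 | 1
1 | 1 | 1 | 0 | 1 | 1
1 | 1 | 1 | 1 | 0 | 0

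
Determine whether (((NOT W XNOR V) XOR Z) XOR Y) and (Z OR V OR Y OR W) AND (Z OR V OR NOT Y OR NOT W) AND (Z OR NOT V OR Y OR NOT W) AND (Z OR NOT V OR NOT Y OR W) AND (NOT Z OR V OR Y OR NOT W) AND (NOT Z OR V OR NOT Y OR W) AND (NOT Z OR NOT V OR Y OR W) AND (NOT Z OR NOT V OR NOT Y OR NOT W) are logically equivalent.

Yes, they are equivalent — the two output columns agree on all 16 assignments:
Z | V | Y | W | Expression 1 | Expression 2
-------------------------------------------
0 | 0 | 0 | 0 | 0 | 0
0 | 0 | 0 | 1 | 1 | 1
0 | 0 | 1 | 0 | 1 | 1
0 | 0 | 1 | 1 | 0 | 0
0 | 1 | 0 | 0 | 1 | 1
0 | 1 | 0 | 1 | 0 | 0
0 | 1 | 1 | 0 | 0 | 0
0 | 1 | 1 | 1 | 1 | 1
1 | 0 | 0 | 0 | 1 | 1
1 | 0 | 0 | 1 | 0 | 0
1 | 0 | 1 | 0 | 0 | 0
1 | 0 | 1 | 1 | 1 | 1
1 | 1 | 0 | 0 | 0 | 0
1 | 1 | 0 | 1 | 1 | 1
1 | 1 | 1 | 0 | 1 | 1
1 | 1 | 1 | 1 | 0 | 0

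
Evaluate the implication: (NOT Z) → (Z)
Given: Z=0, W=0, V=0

Antecedent (NOT Z) = 1; consequent (Z) = 0.
1 → 0 = 0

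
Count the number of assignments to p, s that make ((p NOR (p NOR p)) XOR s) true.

Satisfying assignments: (0,1), (1,1)
Count: 2 out of 4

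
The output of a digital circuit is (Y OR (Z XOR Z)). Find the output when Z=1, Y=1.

Substituting: (1 OR (1 XOR 1))
= 1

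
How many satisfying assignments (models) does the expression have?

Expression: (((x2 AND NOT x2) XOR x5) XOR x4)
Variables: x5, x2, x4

Satisfying assignments: (0,0,1), (0,1,1), (1,0,0), (1,1,0)
Count: 4 out of 8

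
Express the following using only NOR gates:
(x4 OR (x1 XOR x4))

((x4 NOR ((((x1 NOR x4) NOR (x1 NOR x4)) NOR ((x1 NOR x4) NOR (x1 NOR x4))) NOR ((((x1 NOR x1) NOR (x4 NOR x4)) NOR ((x1 NOR x1) NOR (x4 NOR x4))) NOR (((x1 NOR x1) NOR (x4 NOR x4)) NOR ((x1 NOR x1) NOR (x4 NOR x4)))))) NOR (x4 NOR ((((x1 NOR x4) NOR (x1 NOR x4)) NOR ((x1 NOR x4) NOR (x1 NOR x4))) NOR ((((x1 NOR x1) NOR (x4 NOR x4)) NOR ((x1 NOR x1) NOR (x4 NOR x4))) NOR (((x1 NOR x1) NOR (x4 NOR x4)) NOR ((x1 NOR x1) NOR (x4 NOR x4)))))))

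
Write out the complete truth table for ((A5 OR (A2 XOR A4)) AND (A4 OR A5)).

A5 | A2 | A4 | Output
---------------------
0 | 0 | 0 | 0
0 | 0 | 1 | 1
0 | 1 | 0 | 0
0 | 1 | 1 | 0
1 | 0 | 0 | 1
1 | 0 | 1 | 1
1 | 1 | 0 | 1
1 | 1 | 1 | 1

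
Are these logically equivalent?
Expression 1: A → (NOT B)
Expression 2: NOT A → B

No, Inverse is not equivalent to original (counterexample: A=0, B=0)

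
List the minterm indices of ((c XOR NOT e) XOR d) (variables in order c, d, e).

Σm(0, 3, 5, 6) = (NOT c AND NOT d AND NOT e) OR (NOT c AND d AND e) OR (c AND NOT d AND e) OR (c AND d AND NOT e)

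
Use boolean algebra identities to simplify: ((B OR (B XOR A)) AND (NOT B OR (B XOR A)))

By distribution ((E OR v) AND (E OR NOT v) = E):
= (B XOR A)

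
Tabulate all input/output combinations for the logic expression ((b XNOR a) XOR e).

a | e | b | Output
------------------
0 | 0 | 0 | 1
0 | 0 | 1 | 0
0 | 1 | 0 | 0
0 | 1 | 1 | 1
1 | 0 | 0 | 0
1 | 0 | 1 | 1
1 | 1 | 0 | 1
1 | 1 | 1 | 0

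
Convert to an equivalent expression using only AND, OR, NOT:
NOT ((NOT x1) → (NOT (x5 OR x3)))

(NOT x1) AND (x5 OR x3)
(Negated implication: NOT(A → B) = A AND NOT B)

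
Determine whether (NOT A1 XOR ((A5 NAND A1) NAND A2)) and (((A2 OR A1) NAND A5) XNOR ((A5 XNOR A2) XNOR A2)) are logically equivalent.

No. Counterexample: with A5=0, A2=0, A1=1, Expression 1 = 1 but Expression 2 = 0.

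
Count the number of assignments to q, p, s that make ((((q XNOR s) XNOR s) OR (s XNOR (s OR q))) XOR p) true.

Satisfying assignments: (0,0,0), (0,0,1), (1,0,0), (1,0,1)
Count: 4 out of 8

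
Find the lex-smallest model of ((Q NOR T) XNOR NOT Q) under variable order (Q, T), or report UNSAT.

Q=0, T=0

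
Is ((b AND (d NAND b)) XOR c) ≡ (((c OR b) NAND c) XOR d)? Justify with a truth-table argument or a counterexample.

No. Counterexample: with c=0, b=0, d=0, Expression 1 = 0 but Expression 2 = 1.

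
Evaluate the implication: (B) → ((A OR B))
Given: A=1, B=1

Antecedent (B) = 1; consequent ((A OR B)) = 1.
1 → 1 = 1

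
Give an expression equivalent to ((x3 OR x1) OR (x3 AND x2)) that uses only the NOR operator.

((((x3 NOR x1) NOR (x3 NOR x1)) NOR ((x3 NOR x3) NOR (x2 NOR x2))) NOR (((x3 NOR x1) NOR (x3 NOR x1)) NOR ((x3 NOR x3) NOR (x2 NOR x2))))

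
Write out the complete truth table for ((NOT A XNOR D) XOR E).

E | D | A | Output
------------------
0 | 0 | 0 | 0
0 | 0 | 1 | 1
0 | 1 | 0 | 1
0 | 1 | 1 | 0
1 | 0 | 0 | 1
1 | 0 | 1 | 0
1 | 1 | 0 | 0
1 | 1 | 1 | 1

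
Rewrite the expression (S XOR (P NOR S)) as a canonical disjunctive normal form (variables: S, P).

(NOT S AND NOT P) OR (S AND NOT P) OR (S AND P)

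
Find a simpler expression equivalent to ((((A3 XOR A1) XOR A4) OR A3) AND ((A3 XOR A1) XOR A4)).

By absorption (E AND (E OR v) = E):
= ((A3 XOR A1) XOR A4)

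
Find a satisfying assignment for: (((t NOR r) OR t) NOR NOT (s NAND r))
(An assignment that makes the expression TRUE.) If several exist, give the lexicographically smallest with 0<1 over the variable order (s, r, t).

s=0, r=1, t=0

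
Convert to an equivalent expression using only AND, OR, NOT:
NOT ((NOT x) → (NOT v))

(NOT x) AND v
(Negated implication: NOT(A → B) = A AND NOT B)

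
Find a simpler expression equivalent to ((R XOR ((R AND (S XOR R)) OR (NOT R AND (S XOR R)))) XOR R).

By XOR self-cancellation ((E XOR v) XOR v = E) then distribution ((E AND v) OR (E AND NOT v) = E):
= (S XOR R)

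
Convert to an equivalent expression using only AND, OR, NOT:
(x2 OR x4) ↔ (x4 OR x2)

((x2 OR x4) AND (x4 OR x2)) OR (NOT (x2 OR x4) AND NOT (x4 OR x2))
(Biconditional = both true or both false)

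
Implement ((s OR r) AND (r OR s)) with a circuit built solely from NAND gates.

((((s NAND s) NAND (r NAND r)) NAND ((r NAND r) NAND (s NAND s))) NAND (((s NAND s) NAND (r NAND r)) NAND ((r NAND r) NAND (s NAND s))))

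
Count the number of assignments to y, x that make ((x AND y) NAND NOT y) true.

Satisfying assignments: (0,0), (0,1), (1,0), (1,1)
Count: 4 out of 4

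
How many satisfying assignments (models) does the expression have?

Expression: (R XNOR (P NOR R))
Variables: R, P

Satisfying assignments: (0,1)
Count: 1 out of 4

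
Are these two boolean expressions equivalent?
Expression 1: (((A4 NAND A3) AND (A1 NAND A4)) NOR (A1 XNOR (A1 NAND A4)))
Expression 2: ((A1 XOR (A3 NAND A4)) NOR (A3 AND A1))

No. Counterexample: with A1=1, A3=0, A4=0, Expression 1 = 0 but Expression 2 = 1.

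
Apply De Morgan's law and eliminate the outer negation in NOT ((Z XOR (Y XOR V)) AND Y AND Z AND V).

NOT (Z XOR (Y XOR V)) OR NOT Y OR NOT Z OR NOT V
De Morgan's: NOT(AND of terms) = OR of negations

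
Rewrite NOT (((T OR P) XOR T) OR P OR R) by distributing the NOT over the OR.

NOT ((T OR P) XOR T) AND NOT P AND NOT R
De Morgan's: NOT(OR of terms) = AND of negations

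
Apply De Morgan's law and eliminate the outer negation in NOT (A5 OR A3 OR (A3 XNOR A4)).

NOT A5 AND NOT A3 AND NOT (A3 XNOR A4)
De Morgan's: NOT(OR of terms) = AND of negations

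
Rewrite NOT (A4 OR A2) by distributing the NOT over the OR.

NOT A4 AND NOT A2
De Morgan's: NOT(OR of terms) = AND of negations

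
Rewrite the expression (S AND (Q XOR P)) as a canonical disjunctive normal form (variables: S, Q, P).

(S AND NOT Q AND P) OR (S AND Q AND NOT P)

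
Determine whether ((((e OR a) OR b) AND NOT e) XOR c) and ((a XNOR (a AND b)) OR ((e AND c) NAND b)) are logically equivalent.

No. Counterexample: with a=0, c=0, e=0, b=0, Expression 1 = 0 but Expression 2 = 1.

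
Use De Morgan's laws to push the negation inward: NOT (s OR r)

NOT s AND NOT r
De Morgan's: NOT(OR of terms) = AND of negations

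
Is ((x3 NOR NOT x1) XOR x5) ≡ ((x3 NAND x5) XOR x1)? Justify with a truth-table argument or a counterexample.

No. Counterexample: with x5=0, x3=0, x1=0, Expression 1 = 0 but Expression 2 = 1.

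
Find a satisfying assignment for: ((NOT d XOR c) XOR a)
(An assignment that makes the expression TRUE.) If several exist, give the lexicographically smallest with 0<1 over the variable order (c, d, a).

c=0, d=0, a=0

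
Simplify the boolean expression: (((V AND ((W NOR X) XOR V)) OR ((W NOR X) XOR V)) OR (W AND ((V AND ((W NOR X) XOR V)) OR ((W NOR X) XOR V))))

By absorption (E OR (E AND v) = E) then absorption (E OR (E AND v) = E):
= ((W NOR X) XOR V)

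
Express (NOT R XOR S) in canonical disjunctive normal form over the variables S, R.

(NOT S AND NOT R) OR (S AND R)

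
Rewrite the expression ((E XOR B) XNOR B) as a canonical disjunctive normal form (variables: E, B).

(NOT E AND NOT B) OR (NOT E AND B)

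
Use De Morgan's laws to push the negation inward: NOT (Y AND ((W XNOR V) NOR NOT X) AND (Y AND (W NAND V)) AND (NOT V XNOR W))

NOT Y OR NOT ((W XNOR V) NOR NOT X) OR NOT (Y AND (W NAND V)) OR NOT (NOT V XNOR W)
De Morgan's: NOT(AND of terms) = OR of negations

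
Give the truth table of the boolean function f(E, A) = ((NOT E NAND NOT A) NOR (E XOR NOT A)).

E | A | Output
--------------
0 | 0 | 0
0 | 1 | 0
1 | 0 | 0
1 | 1 | 0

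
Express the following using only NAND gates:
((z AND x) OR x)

((((z NAND x) NAND (z NAND x)) NAND ((z NAND x) NAND (z NAND x))) NAND (x NAND x))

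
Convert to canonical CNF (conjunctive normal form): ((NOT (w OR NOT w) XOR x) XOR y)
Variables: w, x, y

(w OR x OR y) AND (w OR NOT x OR NOT y) AND (NOT w OR x OR y) AND (NOT w OR NOT x OR NOT y)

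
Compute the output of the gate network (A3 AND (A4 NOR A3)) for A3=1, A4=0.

Substituting: (1 AND (0 NOR 1))
= 0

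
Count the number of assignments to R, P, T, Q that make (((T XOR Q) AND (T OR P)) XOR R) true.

Satisfying assignments: (0,0,1,0), (0,1,0,1), (0,1,1,0), (1,0,0,0), (1,0,0,1), (1,0,1,1), (1,1,0,0), (1,1,1,1)
Count: 8 out of 16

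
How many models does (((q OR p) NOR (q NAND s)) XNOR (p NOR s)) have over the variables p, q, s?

Satisfying assignments: (0,0,1), (0,1,1), (1,0,0), (1,0,1), (1,1,0), (1,1,1)
Count: 6 out of 8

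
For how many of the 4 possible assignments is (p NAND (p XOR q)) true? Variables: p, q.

Satisfying assignments: (0,0), (0,1), (1,1)
Count: 3 out of 4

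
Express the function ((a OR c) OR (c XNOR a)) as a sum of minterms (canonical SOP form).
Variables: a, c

Σm(0, 1, 2, 3) = (NOT a AND NOT c) OR (NOT a AND c) OR (a AND NOT c) OR (a AND c)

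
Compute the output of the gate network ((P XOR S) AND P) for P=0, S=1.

Substituting: ((0 XOR 1) AND 0)
= 0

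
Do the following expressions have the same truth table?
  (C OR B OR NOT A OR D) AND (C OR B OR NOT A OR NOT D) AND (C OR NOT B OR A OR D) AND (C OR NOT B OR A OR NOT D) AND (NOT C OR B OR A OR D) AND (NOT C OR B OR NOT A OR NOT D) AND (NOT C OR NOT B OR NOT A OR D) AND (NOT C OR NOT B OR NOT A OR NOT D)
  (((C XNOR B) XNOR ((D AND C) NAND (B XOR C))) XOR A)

Yes, they are equivalent — the two output columns agree on all 16 assignments:
C | B | A | D | Expression 1 | Expression 2
-------------------------------------------
0 | 0 | 0 | 0 | 1 | 1
0 | 0 | 0 | 1 | 1 | 1
0 | 0 | 1 | 0 | 0 | 0
0 | 0 | 1 | 1 | 0 | 0
0 | 1 | 0 | 0 | 0 | 0
0 | 1 | 0 | 1 | 0 | 0
0 | 1 | 1 | 0 | 1 | 1
0 | 1 | 1 | 1 | 1 | 1
1 | 0 | 0 | 0 | 0 | 0
1 | 0 | 0 | 1 | 1 | 1
1 | 0 | 1 | 0 | 1 | 1
1 | 0 | 1 | 1 | 0 | 0
1 | 1 | 0 | 0 | 1 | 1
1 | 1 | 0 | 1 | 1 | 1
1 | 1 | 1 | 0 | 0 | 0
1 | 1 | 1 | 1 | 0 | 0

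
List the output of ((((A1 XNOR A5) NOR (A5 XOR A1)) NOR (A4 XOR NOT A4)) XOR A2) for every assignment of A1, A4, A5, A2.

A1 | A4 | A5 | A2 | Output
--------------------------
0 | 0 | 0 | 0 | 0
0 | 0 | 0 | 1 | 1
0 | 0 | 1 | 0 | 0
0 | 0 | 1 | 1 | 1
0 | 1 | 0 | 0 | 0
0 | 1 | 0 | 1 | 1
0 | 1 | 1 | 0 | 0
0 | 1 | 1 | 1 | 1
1 | 0 | 0 | 0 | 0
1 | 0 | 0 | 1 | 1
1 | 0 | 1 | 0 | 0
1 | 0 | 1 | 1 | 1
1 | 1 | 0 | 0 | 0
1 | 1 | 0 | 1 | 1
1 | 1 | 1 | 0 | 0
1 | 1 | 1 | 1 | 1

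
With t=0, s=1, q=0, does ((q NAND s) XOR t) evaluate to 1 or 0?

Substituting: ((0 NAND 1) XOR 0)
= 1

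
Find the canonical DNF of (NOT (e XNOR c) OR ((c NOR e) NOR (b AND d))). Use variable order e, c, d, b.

(NOT e AND c AND NOT d AND NOT b) OR (NOT e AND c AND NOT d AND b) OR (NOT e AND c AND d AND NOT b) OR (NOT e AND c AND d AND b) OR (e AND NOT c AND NOT d AND NOT b) OR (e AND NOT c AND NOT d AND b) OR (e AND NOT c AND d AND NOT b) OR (e AND NOT c AND d AND b) OR (e AND c AND NOT d AND NOT b) OR (e AND c AND NOT d AND b) OR (e AND c AND d AND NOT b)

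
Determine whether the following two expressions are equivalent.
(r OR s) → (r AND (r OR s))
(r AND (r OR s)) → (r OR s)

No, Converse is not equivalent to original (counterexample: s=1, r=0)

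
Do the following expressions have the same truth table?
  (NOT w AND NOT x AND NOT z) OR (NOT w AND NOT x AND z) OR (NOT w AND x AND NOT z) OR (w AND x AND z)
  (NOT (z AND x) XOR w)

Yes, they are equivalent — the two output columns agree on all 8 assignments:
w | x | z | Expression 1 | Expression 2
---------------------------------------
0 | 0 | 0 | 1 | 1
0 | 0 | 1 | 1 | 1
0 | 1 | 0 | 1 | 1
0 | 1 | 1 | 0 | 0
1 | 0 | 0 | 0 | 0
1 | 0 | 1 | 0 | 0
1 | 1 | 0 | 0 | 0
1 | 1 | 1 | 1 | 1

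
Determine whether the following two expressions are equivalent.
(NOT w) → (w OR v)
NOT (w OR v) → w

Yes, Contrapositive is always equivalent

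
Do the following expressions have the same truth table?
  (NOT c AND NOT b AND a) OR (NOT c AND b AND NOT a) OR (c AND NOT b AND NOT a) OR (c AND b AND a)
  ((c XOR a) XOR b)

Yes, they are equivalent — the two output columns agree on all 8 assignments:
c | b | a | Expression 1 | Expression 2
---------------------------------------
0 | 0 | 0 | 0 | 0
0 | 0 | 1 | 1 | 1
0 | 1 | 0 | 1 | 1
0 | 1 | 1 | 0 | 0
1 | 0 | 0 | 1 | 1
1 | 0 | 1 | 0 | 0
1 | 1 | 0 | 0 | 0
1 | 1 | 1 | 1 | 1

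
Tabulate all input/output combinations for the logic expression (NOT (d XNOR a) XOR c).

c | d | a | Output
------------------
0 | 0 | 0 | 0
0 | 0 | 1 | 1
0 | 1 | 0 | 1
0 | 1 | 1 | 0
1 | 0 | 0 | 1
1 | 0 | 1 | 0
1 | 1 | 0 | 0
1 | 1 | 1 | 1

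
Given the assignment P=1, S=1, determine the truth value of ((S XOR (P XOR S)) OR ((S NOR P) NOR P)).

Substituting: ((1 XOR (1 XOR 1)) OR ((1 NOR 1) NOR 1))
= 1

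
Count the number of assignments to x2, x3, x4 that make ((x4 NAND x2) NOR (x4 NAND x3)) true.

Satisfying assignments: (1,1,1)
Count: 1 out of 8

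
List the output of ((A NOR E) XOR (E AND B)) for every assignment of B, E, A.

B | E | A | Output
------------------
0 | 0 | 0 | 1
0 | 0 | 1 | 0
0 | 1 | 0 | 0
0 | 1 | 1 | 0
1 | 0 | 0 | 1
1 | 0 | 1 | 0
1 | 1 | 0 | 1
1 | 1 | 1 | 1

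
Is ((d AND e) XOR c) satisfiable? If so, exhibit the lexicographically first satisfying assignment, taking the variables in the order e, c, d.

e=0, c=1, d=0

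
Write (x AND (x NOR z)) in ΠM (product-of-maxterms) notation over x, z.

ΠM(0, 1, 2, 3) = (x OR z) AND (x OR NOT z) AND (NOT x OR z) AND (NOT x OR NOT z)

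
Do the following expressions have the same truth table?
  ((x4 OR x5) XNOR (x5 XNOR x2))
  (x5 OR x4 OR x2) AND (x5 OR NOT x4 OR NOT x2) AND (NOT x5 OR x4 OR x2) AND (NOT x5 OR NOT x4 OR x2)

Yes, they are equivalent — the two output columns agree on all 8 assignments:
x5 | x4 | x2 | Expression 1 | Expression 2
------------------------------------------
0 | 0 | 0 | 0 | 0
0 | 0 | 1 | 1 | 1
0 | 1 | 0 | 1 | 1
0 | 1 | 1 | 0 | 0
1 | 0 | 0 | 0 | 0
1 | 0 | 1 | 1 | 1
1 | 1 | 0 | 0 | 0
1 | 1 | 1 | 1 | 1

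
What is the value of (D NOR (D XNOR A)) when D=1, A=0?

Substituting: (1 NOR (1 XNOR 0))
= 0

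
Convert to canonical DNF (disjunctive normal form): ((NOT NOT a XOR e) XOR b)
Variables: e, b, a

(NOT e AND NOT b AND a) OR (NOT e AND b AND NOT a) OR (e AND NOT b AND NOT a) OR (e AND b AND a)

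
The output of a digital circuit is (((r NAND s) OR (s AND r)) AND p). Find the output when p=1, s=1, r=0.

Substituting: (((0 NAND 1) OR (1 AND 0)) AND 1)
= 1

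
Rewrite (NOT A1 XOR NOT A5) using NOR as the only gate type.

(((((A1 NOR A1) NOR (A5 NOR A5)) NOR ((A1 NOR A1) NOR (A5 NOR A5))) NOR (((A1 NOR A1) NOR (A5 NOR A5)) NOR ((A1 NOR A1) NOR (A5 NOR A5)))) NOR (((((A1 NOR A1) NOR (A1 NOR A1)) NOR ((A5 NOR A5) NOR (A5 NOR A5))) NOR (((A1 NOR A1) NOR (A1 NOR A1)) NOR ((A5 NOR A5) NOR (A5 NOR A5)))) NOR ((((A1 NOR A1) NOR (A1 NOR A1)) NOR ((A5 NOR A5) NOR (A5 NOR A5))) NOR (((A1 NOR A1) NOR (A1 NOR A1)) NOR ((A5 NOR A5) NOR (A5 NOR A5))))))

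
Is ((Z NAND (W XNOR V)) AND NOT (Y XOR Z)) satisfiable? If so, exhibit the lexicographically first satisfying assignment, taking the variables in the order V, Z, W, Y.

V=0, Z=0, W=0, Y=0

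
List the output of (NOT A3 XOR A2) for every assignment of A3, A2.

A3 | A2 | Output
----------------
0 | 0 | 1
0 | 1 | 0
1 | 0 | 0
1 | 1 | 1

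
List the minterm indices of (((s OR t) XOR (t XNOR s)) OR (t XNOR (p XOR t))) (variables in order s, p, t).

Σm(0, 1, 2, 3, 4, 5, 6) = (NOT s AND NOT p AND NOT t) OR (NOT s AND NOT p AND t) OR (NOT s AND p AND NOT t) OR (NOT s AND p AND t) OR (s AND NOT p AND NOT t) OR (s AND NOT p AND t) OR (s AND p AND NOT t)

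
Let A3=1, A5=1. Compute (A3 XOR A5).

Substituting: (1 XOR 1)
= 0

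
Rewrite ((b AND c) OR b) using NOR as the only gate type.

((((b NOR b) NOR (c NOR c)) NOR b) NOR (((b NOR b) NOR (c NOR c)) NOR b))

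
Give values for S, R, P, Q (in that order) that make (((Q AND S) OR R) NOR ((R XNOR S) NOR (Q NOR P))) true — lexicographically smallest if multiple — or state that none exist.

S=0, R=0, P=0, Q=0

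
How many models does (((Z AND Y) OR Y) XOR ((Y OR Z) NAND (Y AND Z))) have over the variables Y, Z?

Satisfying assignments: (0,0), (0,1), (1,1)
Count: 3 out of 4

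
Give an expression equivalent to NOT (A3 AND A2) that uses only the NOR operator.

(((A3 NOR A3) NOR (A2 NOR A2)) NOR ((A3 NOR A3) NOR (A2 NOR A2)))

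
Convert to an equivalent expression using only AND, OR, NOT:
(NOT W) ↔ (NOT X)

((NOT W) AND (NOT X)) OR (W AND X)
(Biconditional = both true or both false)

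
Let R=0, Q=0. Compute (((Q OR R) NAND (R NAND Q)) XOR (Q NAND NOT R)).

Substituting: (((0 OR 0) NAND (0 NAND 0)) XOR (0 NAND NOT 0))
= 0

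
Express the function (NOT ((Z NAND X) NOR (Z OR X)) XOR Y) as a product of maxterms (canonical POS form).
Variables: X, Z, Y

ΠM(1, 3, 5, 7) = (X OR Z OR NOT Y) AND (X OR NOT Z OR NOT Y) AND (NOT X OR Z OR NOT Y) AND (NOT X OR NOT Z OR NOT Y)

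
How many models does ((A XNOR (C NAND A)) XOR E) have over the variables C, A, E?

Satisfying assignments: (0,0,1), (0,1,0), (1,0,1), (1,1,1)
Count: 4 out of 8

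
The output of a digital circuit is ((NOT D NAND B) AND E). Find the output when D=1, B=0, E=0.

Substituting: ((NOT 1 NAND 0) AND 0)
= 0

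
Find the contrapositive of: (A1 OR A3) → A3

Contrapositive: NOT A3 → NOT (A1 OR A3)
Note: A statement and its contrapositive are logically equivalent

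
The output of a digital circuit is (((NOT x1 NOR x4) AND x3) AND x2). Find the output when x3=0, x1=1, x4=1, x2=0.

Substituting: (((NOT 1 NOR 1) AND 0) AND 0)
= 0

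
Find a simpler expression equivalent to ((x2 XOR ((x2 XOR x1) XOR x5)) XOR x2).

By XOR self-cancellation ((E XOR v) XOR v = E):
= ((x2 XOR x1) XOR x5)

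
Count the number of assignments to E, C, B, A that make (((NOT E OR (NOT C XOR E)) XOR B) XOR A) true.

Satisfying assignments: (0,0,0,0), (0,0,1,1), (0,1,0,0), (0,1,1,1), (1,0,0,1), (1,0,1,0), (1,1,0,0), (1,1,1,1)
Count: 8 out of 16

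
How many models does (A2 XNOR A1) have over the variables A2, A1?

Satisfying assignments: (0,0), (1,1)
Count: 2 out of 4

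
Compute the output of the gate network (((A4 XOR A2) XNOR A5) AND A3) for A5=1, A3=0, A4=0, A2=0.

Substituting: (((0 XOR 0) XNOR 1) AND 0)
= 0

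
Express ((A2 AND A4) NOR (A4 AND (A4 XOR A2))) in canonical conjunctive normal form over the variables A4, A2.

(NOT A4 OR A2) AND (NOT A4 OR NOT A2)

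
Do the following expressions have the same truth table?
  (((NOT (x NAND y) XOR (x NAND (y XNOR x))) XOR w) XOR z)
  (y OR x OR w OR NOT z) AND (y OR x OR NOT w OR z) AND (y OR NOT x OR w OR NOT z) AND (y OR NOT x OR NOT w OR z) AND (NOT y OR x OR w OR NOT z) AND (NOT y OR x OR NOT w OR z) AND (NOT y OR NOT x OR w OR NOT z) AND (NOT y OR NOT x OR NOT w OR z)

Yes, they are equivalent — the two output columns agree on all 16 assignments:
y | x | w | z | Expression 1 | Expression 2
-------------------------------------------
0 | 0 | 0 | 0 | 1 | 1
0 | 0 | 0 | 1 | 0 | 0
0 | 0 | 1 | 0 | 0 | 0
0 | 0 | 1 | 1 | 1 | 1
0 | 1 | 0 | 0 | 1 | 1
0 | 1 | 0 | 1 | 0 | 0
0 | 1 | 1 | 0 | 0 | 0
0 | 1 | 1 | 1 | 1 | 1
1 | 0 | 0 | 0 | 1 | 1
1 | 0 | 0 | 1 | 0 | 0
1 | 0 | 1 | 0 | 0 | 0
1 | 0 | 1 | 1 | 1 | 1
1 | 1 | 0 | 0 | 1 | 1
1 | 1 | 0 | 1 | 0 | 0
1 | 1 | 1 | 0 | 0 | 0
1 | 1 | 1 | 1 | 1 | 1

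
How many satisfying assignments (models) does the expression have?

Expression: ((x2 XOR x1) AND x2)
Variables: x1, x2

Satisfying assignments: (0,1)
Count: 1 out of 4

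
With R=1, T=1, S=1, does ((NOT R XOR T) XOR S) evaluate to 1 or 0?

Substituting: ((NOT 1 XOR 1) XOR 1)
= 0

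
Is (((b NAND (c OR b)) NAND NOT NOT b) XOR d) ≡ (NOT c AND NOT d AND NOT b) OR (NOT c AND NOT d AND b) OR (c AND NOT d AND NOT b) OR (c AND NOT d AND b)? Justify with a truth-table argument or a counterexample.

Yes, they are equivalent — the two output columns agree on all 8 assignments:
c | d | b | Expression 1 | Expression 2
---------------------------------------
0 | 0 | 0 | 1 | 1
0 | 0 | 1 | 1 | 1
0 | 1 | 0 | 0 | 0
0 | 1 | 1 | 0 | 0
1 | 0 | 0 | 1 | 1
1 | 0 | 1 | 1 | 1
1 | 1 | 0 | 0 | 0
1 | 1 | 1 | 0 | 0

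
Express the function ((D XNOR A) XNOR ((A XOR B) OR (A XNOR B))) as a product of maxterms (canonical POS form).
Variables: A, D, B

ΠM(2, 3, 4, 5) = (A OR NOT D OR B) AND (A OR NOT D OR NOT B) AND (NOT A OR D OR B) AND (NOT A OR D OR NOT B)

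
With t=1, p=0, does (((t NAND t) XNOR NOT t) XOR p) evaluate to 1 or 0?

Substituting: (((1 NAND 1) XNOR NOT 1) XOR 0)
= 1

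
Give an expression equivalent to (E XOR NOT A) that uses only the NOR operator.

((((E NOR (A NOR A)) NOR (E NOR (A NOR A))) NOR ((E NOR (A NOR A)) NOR (E NOR (A NOR A)))) NOR ((((E NOR E) NOR ((A NOR A) NOR (A NOR A))) NOR ((E NOR E) NOR ((A NOR A) NOR (A NOR A)))) NOR (((E NOR E) NOR ((A NOR A) NOR (A NOR A))) NOR ((E NOR E) NOR ((A NOR A) NOR (A NOR A))))))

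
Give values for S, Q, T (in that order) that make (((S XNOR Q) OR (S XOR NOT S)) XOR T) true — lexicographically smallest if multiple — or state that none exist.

S=0, Q=0, T=0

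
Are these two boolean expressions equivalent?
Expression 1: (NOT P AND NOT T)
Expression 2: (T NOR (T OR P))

Yes, they are equivalent — the two output columns agree on all 4 assignments:
P | T | Expression 1 | Expression 2
-----------------------------------
0 | 0 | 1 | 1
0 | 1 | 0 | 0
1 | 0 | 0 | 0
1 | 1 | 0 | 0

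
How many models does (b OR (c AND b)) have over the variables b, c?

Satisfying assignments: (1,0), (1,1)
Count: 2 out of 4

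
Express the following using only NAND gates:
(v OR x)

((v NAND v) NAND (x NAND x))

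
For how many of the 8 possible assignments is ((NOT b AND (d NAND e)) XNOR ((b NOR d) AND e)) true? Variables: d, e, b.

Satisfying assignments: (0,0,1), (0,1,0), (0,1,1), (1,0,1), (1,1,0), (1,1,1)
Count: 6 out of 8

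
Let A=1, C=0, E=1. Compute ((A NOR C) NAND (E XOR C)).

Substituting: ((1 NOR 0) NAND (1 XOR 0))
= 1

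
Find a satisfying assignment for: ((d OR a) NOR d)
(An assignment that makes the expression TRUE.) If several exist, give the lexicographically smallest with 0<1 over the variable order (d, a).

d=0, a=0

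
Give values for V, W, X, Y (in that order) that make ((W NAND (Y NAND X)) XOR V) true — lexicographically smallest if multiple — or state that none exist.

V=0, W=0, X=0, Y=0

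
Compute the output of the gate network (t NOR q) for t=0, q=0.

Substituting: (0 NOR 0)
= 1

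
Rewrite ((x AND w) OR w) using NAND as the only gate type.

((((x NAND w) NAND (x NAND w)) NAND ((x NAND w) NAND (x NAND w))) NAND (w NAND w))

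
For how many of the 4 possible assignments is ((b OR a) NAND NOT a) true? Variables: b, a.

Satisfying assignments: (0,0), (0,1), (1,1)
Count: 3 out of 4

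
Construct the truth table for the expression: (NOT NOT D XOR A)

D | A | Output
--------------
0 | 0 | 0
0 | 1 | 1
1 | 0 | 1
1 | 1 | 0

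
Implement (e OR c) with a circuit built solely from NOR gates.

((e NOR c) NOR (e NOR c))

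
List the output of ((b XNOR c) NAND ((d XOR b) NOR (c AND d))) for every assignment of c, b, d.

c | b | d | Output
------------------
0 | 0 | 0 | 0
0 | 0 | 1 | 1
0 | 1 | 0 | 1
0 | 1 | 1 | 1
1 | 0 | 0 | 1
1 | 0 | 1 | 1
1 | 1 | 0 | 1
1 | 1 | 1 | 1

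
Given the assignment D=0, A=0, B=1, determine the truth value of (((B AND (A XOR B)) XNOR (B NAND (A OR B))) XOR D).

Substituting: (((1 AND (0 XOR 1)) XNOR (1 NAND (0 OR 1))) XOR 0)
= 0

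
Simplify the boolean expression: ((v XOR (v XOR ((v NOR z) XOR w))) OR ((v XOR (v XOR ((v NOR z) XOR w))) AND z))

By absorption (E OR (E AND v) = E) then XOR self-cancellation ((E XOR v) XOR v = E):
= ((v NOR z) XOR w)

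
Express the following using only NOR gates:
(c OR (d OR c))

((c NOR ((d NOR c) NOR (d NOR c))) NOR (c NOR ((d NOR c) NOR (d NOR c))))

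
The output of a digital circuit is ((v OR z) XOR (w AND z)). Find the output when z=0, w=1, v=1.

Substituting: ((1 OR 0) XOR (1 AND 0))
= 1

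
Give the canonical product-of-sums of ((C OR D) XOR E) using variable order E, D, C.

ΠM(0, 5, 6, 7) = (E OR D OR C) AND (NOT E OR D OR NOT C) AND (NOT E OR NOT D OR C) AND (NOT E OR NOT D OR NOT C)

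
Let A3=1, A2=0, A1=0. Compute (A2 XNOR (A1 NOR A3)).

Substituting: (0 XNOR (0 NOR 1))
= 1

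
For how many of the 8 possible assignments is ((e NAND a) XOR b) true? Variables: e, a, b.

Satisfying assignments: (0,0,0), (0,1,0), (1,0,0), (1,1,1)
Count: 4 out of 8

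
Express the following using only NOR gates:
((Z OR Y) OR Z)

((((Z NOR Y) NOR (Z NOR Y)) NOR Z) NOR (((Z NOR Y) NOR (Z NOR Y)) NOR Z))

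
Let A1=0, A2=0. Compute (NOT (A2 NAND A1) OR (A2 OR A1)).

Substituting: (NOT (0 NAND 0) OR (0 OR 0))
= 0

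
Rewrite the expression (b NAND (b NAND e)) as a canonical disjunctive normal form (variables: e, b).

(NOT e AND NOT b) OR (e AND NOT b) OR (e AND b)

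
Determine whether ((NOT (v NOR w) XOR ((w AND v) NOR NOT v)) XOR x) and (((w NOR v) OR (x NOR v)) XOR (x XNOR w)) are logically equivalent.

No. Counterexample: with x=0, w=0, v=1, Expression 1 = 0 but Expression 2 = 1.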